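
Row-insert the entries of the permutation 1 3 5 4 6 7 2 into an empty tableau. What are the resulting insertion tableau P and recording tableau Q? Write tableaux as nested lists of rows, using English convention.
Insert each entry of the permutation into P by Schensted row insertion, recording in Q the position of each new cell.

Insert 1: appended to row 1. P = [[1]], Q = [[1]].
Insert 3: appended to row 1. P = [[1, 3]], Q = [[1, 2]].
Insert 5: appended to row 1. P = [[1, 3, 5]], Q = [[1, 2, 3]].
Insert 4: 4 bumps 5 from row 1; 5 starts row 2. P = [[1, 3, 4], [5]], Q = [[1, 2, 3], [4]].
Insert 6: appended to row 1. P = [[1, 3, 4, 6], [5]], Q = [[1, 2, 3, 5], [4]].
Insert 7: appended to row 1. P = [[1, 3, 4, 6, 7], [5]], Q = [[1, 2, 3, 5, 6], [4]].
Insert 2: 2 bumps 3 from row 1; 3 bumps 5 from row 2; 5 starts row 3. P = [[1, 2, 4, 6, 7], [3], [5]], Q = [[1, 2, 3, 5, 6], [4], [7]].

So P = [[1, 2, 4, 6, 7], [3], [5]], Q = [[1, 2, 3, 5, 6], [4], [7]].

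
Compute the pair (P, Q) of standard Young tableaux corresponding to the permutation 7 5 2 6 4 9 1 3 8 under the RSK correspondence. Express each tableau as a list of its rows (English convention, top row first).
Insert each entry of the permutation into P by Schensted row insertion, recording in Q the position of each new cell.

After inserting 7: P = [[7]].
After inserting 5: P = [[5], [7]].
After inserting 2: P = [[2], [5], [7]].
After inserting 6: P = [[2, 6], [5], [7]].
After inserting 4: P = [[2, 4], [5, 6], [7]].
After inserting 9: P = [[2, 4, 9], [5, 6], [7]].
After inserting 1: P = [[1, 4, 9], [2, 6], [5], [7]].
After inserting 3: P = [[1, 3, 9], [2, 4], [5, 6], [7]].
After inserting 8: P = [[1, 3, 8], [2, 4, 9], [5, 6], [7]].

So P = [[1, 3, 8], [2, 4, 9], [5, 6], [7]], Q = [[1, 4, 6], [2, 5, 9], [3, 8], [7]].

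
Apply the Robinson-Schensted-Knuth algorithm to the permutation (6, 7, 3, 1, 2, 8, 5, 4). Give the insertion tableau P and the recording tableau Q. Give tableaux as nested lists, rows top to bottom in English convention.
Insert each entry of the permutation into P by Schensted row insertion, recording in Q the position of each new cell.

Insert 6: appended to row 1. P = [[6]].
Insert 7: appended to row 1. P = [[6, 7]].
Insert 3: 3 bumps 6 from row 1; 6 starts row 2. P = [[3, 7], [6]].
Insert 1: 1 bumps 3 from row 1; 3 bumps 6 from row 2; 6 starts row 3. P = [[1, 7], [3], [6]].
Insert 2: 2 bumps 7 from row 1; 7 appends to row 2. P = [[1, 2], [3, 7], [6]].
Insert 8: appended to row 1. P = [[1, 2, 8], [3, 7], [6]].
Insert 5: 5 bumps 8 from row 1; 8 appends to row 2. P = [[1, 2, 5], [3, 7, 8], [6]].
Insert 4: 4 bumps 5 from row 1; 5 bumps 7 from row 2; 7 appends to row 3. P = [[1, 2, 4], [3, 5, 8], [6, 7]].

So P = [[1, 2, 4], [3, 5, 8], [6, 7]], Q = [[1, 2, 6], [3, 5, 7], [4, 8]].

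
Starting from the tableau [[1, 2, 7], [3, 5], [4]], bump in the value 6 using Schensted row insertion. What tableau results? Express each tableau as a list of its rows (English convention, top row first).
[[1, 2, 6], [3, 5, 7], [4]]

In row 1, 6 replaces 7 (the leftmost entry greater than 6); 7 is bumped to row 2. 7 is appended to row 2. The new tableau is [[1, 2, 6], [3, 5, 7], [4]].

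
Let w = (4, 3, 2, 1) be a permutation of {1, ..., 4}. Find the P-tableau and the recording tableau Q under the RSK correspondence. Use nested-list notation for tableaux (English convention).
Insert each entry of the permutation into P by Schensted row insertion, recording in Q the position of each new cell.

Insert 4: appended to row 1. P = [[4]].
Insert 3: 3 bumps 4 from row 1; 4 starts row 2. P = [[3], [4]].
Insert 2: 2 bumps 3 from row 1; 3 bumps 4 from row 2; 4 starts row 3. P = [[2], [3], [4]].
Insert 1: 1 bumps 2 from row 1; 2 bumps 3 from row 2; 3 bumps 4 from row 3; 4 starts row 4. P = [[1], [2], [3], [4]].

So P = [[1], [2], [3], [4]], Q = [[1], [2], [3], [4]].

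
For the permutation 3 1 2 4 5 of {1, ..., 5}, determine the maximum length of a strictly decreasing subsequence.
2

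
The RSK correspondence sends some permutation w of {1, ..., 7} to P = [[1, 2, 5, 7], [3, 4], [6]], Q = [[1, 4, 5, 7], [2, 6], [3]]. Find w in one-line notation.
6 3 1 4 5 2 7

Reverse the RSK construction: for i from n down to 1, find the cell of Q containing i, remove the entry at that cell from P, and reverse-bump it up through P; the value ejected from row 1 is w(i).

Step i=7: Q has 7 at row 1, column 4; remove that cell from P, ejecting 7. So w(7) = 7. P is now [[1, 2, 5], [3, 4], [6]].
Step i=6: Q has 6 at row 2, column 2; remove 4 from row 2 of P and reverse-bump: 4 enters row 1 and ejects 2. So w(6) = 2. P is now [[1, 4, 5], [3], [6]].
Step i=5: Q has 5 at row 1, column 3; remove that cell from P, ejecting 5. So w(5) = 5. P is now [[1, 4], [3], [6]].
Step i=4: Q has 4 at row 1, column 2; remove that cell from P, ejecting 4. So w(4) = 4. P is now [[1], [3], [6]].
Step i=3: Q has 3 at row 3, column 1; remove 6 from row 3 of P and reverse-bump: 6 enters row 2 and ejects 3; 3 enters row 1 and ejects 1. So w(3) = 1. P is now [[3], [6]].
Step i=2: Q has 2 at row 2, column 1; remove 6 from row 2 of P and reverse-bump: 6 enters row 1 and ejects 3. So w(2) = 3. P is now [[6]].
Step i=1: Q has 1 at row 1, column 1; remove that cell from P, ejecting 6. So w(1) = 6. P is now [].

So w = 6 3 1 4 5 2 7.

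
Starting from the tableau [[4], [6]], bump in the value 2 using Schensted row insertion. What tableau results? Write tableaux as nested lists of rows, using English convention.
[[2], [4], [6]]

In row 1, 2 replaces 4 (the leftmost entry greater than 2); 4 is bumped to row 2. In row 2, 4 replaces 6 (the leftmost entry greater than 4); 6 is bumped to row 3. 6 starts a new row 3. The new tableau is [[2], [4], [6]].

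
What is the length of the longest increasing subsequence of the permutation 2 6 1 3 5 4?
3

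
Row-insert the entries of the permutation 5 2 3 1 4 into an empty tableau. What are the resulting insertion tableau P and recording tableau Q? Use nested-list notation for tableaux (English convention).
Insert each entry of the permutation into P by Schensted row insertion, recording in Q the position of each new cell.

Insert 5: appended to row 1. P = [[5]].
Insert 2: 2 bumps 5 from row 1; 5 starts row 2. P = [[2], [5]].
Insert 3: appended to row 1. P = [[2, 3], [5]].
Insert 1: 1 bumps 2 from row 1; 2 bumps 5 from row 2; 5 starts row 3. P = [[1, 3], [2], [5]].
Insert 4: appended to row 1. P = [[1, 3, 4], [2], [5]].

So P = [[1, 3, 4], [2], [5]], Q = [[1, 3, 5], [2], [4]].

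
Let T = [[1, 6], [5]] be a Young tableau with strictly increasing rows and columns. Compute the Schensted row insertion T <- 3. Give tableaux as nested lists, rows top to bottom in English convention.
In row 1, 3 replaces 6 (the leftmost entry greater than 3); 6 is bumped to row 2. 6 is appended to row 2. The new tableau is [[1, 3], [5, 6]].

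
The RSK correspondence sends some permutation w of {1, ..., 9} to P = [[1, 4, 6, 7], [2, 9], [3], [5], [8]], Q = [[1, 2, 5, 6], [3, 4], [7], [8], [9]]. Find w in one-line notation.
8 9 3 5 6 7 4 2 1

Reverse the RSK construction: for i from n down to 1, find the cell of Q containing i, remove the entry at that cell from P, and reverse-bump it up through P; the value ejected from row 1 is w(i).

Step i=9: Q has 9 at row 5, column 1; remove 8 from row 5 of P and reverse-bump: 8 enters row 4 and ejects 5; 5 enters row 3 and ejects 3; 3 enters row 2 and ejects 2; 2 enters row 1 and ejects 1. So w(9) = 1. P is now [[2, 4, 6, 7], [3, 9], [5], [8]].
Step i=8: Q has 8 at row 4, column 1; remove 8 from row 4 of P and reverse-bump: 8 enters row 3 and ejects 5; 5 enters row 2 and ejects 3; 3 enters row 1 and ejects 2. So w(8) = 2. P is now [[3, 4, 6, 7], [5, 9], [8]].
Step i=7: Q has 7 at row 3, column 1; remove 8 from row 3 of P and reverse-bump: 8 enters row 2 and ejects 5; 5 enters row 1 and ejects 4. So w(7) = 4. P is now [[3, 5, 6, 7], [8, 9]].
Step i=6: Q has 6 at row 1, column 4; remove that cell from P, ejecting 7. So w(6) = 7. P is now [[3, 5, 6], [8, 9]].
Step i=5: Q has 5 at row 1, column 3; remove that cell from P, ejecting 6. So w(5) = 6. P is now [[3, 5], [8, 9]].
Step i=4: Q has 4 at row 2, column 2; remove 9 from row 2 of P and reverse-bump: 9 enters row 1 and ejects 5. So w(4) = 5. P is now [[3, 9], [8]].
Step i=3: Q has 3 at row 2, column 1; remove 8 from row 2 of P and reverse-bump: 8 enters row 1 and ejects 3. So w(3) = 3. P is now [[8, 9]].
Step i=2: Q has 2 at row 1, column 2; remove that cell from P, ejecting 9. So w(2) = 9. P is now [[8]].
Step i=1: Q has 1 at row 1, column 1; remove that cell from P, ejecting 8. So w(1) = 8. P is now [].

So w = 8 9 3 5 6 7 4 2 1.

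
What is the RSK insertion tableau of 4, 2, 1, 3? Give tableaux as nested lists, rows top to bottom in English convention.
After inserting 4: P = [[4]].
After inserting 2: P = [[2], [4]].
After inserting 1: P = [[1], [2], [4]].
After inserting 3: P = [[1, 3], [2], [4]].

So P = [[1, 3], [2], [4]].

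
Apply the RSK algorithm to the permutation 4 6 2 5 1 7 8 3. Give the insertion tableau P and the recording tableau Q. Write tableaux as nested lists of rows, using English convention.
P = [[1, 3, 7, 8], [2, 5], [4, 6]], Q = [[1, 2, 6, 7], [3, 4], [5, 8]]

Insert each entry of the permutation into P by Schensted row insertion, recording in Q the position of each new cell.

After inserting 4: P = [[4]].
After inserting 6: P = [[4, 6]].
After inserting 2: P = [[2, 6], [4]].
After inserting 5: P = [[2, 5], [4, 6]].
After inserting 1: P = [[1, 5], [2, 6], [4]].
After inserting 7: P = [[1, 5, 7], [2, 6], [4]].
After inserting 8: P = [[1, 5, 7, 8], [2, 6], [4]].
After inserting 3: P = [[1, 3, 7, 8], [2, 5], [4, 6]].

So P = [[1, 3, 7, 8], [2, 5], [4, 6]], Q = [[1, 2, 6, 7], [3, 4], [5, 8]].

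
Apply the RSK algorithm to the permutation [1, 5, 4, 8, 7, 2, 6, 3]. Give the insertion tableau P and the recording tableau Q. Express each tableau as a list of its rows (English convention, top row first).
Insert each entry of the permutation into P by Schensted row insertion, recording in Q the position of each new cell.

Insert 1: appended to row 1. P = [[1]], Q = [[1]].
Insert 5: appended to row 1. P = [[1, 5]], Q = [[1, 2]].
Insert 4: 4 bumps 5 from row 1; 5 starts row 2. P = [[1, 4], [5]], Q = [[1, 2], [3]].
Insert 8: appended to row 1. P = [[1, 4, 8], [5]], Q = [[1, 2, 4], [3]].
Insert 7: 7 bumps 8 from row 1; 8 appends to row 2. P = [[1, 4, 7], [5, 8]], Q = [[1, 2, 4], [3, 5]].
Insert 2: 2 bumps 4 from row 1; 4 bumps 5 from row 2; 5 starts row 3. P = [[1, 2, 7], [4, 8], [5]], Q = [[1, 2, 4], [3, 5], [6]].
Insert 6: 6 bumps 7 from row 1; 7 bumps 8 from row 2; 8 appends to row 3. P = [[1, 2, 6], [4, 7], [5, 8]], Q = [[1, 2, 4], [3, 5], [6, 7]].
Insert 3: 3 bumps 6 from row 1; 6 bumps 7 from row 2; 7 bumps 8 from row 3; 8 starts row 4. P = [[1, 2, 3], [4, 6], [5, 7], [8]], Q = [[1, 2, 4], [3, 5], [6, 7], [8]].

So P = [[1, 2, 3], [4, 6], [5, 7], [8]], Q = [[1, 2, 4], [3, 5], [6, 7], [8]].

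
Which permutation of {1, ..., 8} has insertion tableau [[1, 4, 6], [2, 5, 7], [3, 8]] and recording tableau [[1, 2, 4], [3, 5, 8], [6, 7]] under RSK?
3 5 2 8 7 1 4 6

Reverse the RSK construction: for i from n down to 1, find the cell of Q containing i, remove the entry at that cell from P, and reverse-bump it up through P; the value ejected from row 1 is w(i).

Step i=8: Q has 8 at row 2, column 3; remove 7 from row 2 of P and reverse-bump: 7 enters row 1 and ejects 6. So w(8) = 6. P is now [[1, 4, 7], [2, 5], [3, 8]].
Step i=7: Q has 7 at row 3, column 2; remove 8 from row 3 of P and reverse-bump: 8 enters row 2 and ejects 5; 5 enters row 1 and ejects 4. So w(7) = 4. P is now [[1, 5, 7], [2, 8], [3]].
Step i=6: Q has 6 at row 3, column 1; remove 3 from row 3 of P and reverse-bump: 3 enters row 2 and ejects 2; 2 enters row 1 and ejects 1. So w(6) = 1. P is now [[2, 5, 7], [3, 8]].
Step i=5: Q has 5 at row 2, column 2; remove 8 from row 2 of P and reverse-bump: 8 enters row 1 and ejects 7. So w(5) = 7. P is now [[2, 5, 8], [3]].
Step i=4: Q has 4 at row 1, column 3; remove that cell from P, ejecting 8. So w(4) = 8. P is now [[2, 5], [3]].
Step i=3: Q has 3 at row 2, column 1; remove 3 from row 2 of P and reverse-bump: 3 enters row 1 and ejects 2. So w(3) = 2. P is now [[3, 5]].
Step i=2: Q has 2 at row 1, column 2; remove that cell from P, ejecting 5. So w(2) = 5. P is now [[3]].
Step i=1: Q has 1 at row 1, column 1; remove that cell from P, ejecting 3. So w(1) = 3. P is now [].

So w = 3 5 2 8 7 1 4 6.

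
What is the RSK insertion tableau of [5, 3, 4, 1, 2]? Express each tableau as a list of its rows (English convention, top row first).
Insert 5: appended to row 1. P = [[5]].
Insert 3: 3 bumps 5 from row 1; 5 starts row 2. P = [[3], [5]].
Insert 4: appended to row 1. P = [[3, 4], [5]].
Insert 1: 1 bumps 3 from row 1; 3 bumps 5 from row 2; 5 starts row 3. P = [[1, 4], [3], [5]].
Insert 2: 2 bumps 4 from row 1; 4 appends to row 2. P = [[1, 2], [3, 4], [5]].

So P = [[1, 2], [3, 4], [5]].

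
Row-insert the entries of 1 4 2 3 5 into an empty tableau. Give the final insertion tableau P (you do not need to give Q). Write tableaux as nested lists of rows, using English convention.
Insert 1: appended to row 1. P = [[1]].
Insert 4: appended to row 1. P = [[1, 4]].
Insert 2: 2 bumps 4 from row 1; 4 starts row 2. P = [[1, 2], [4]].
Insert 3: appended to row 1. P = [[1, 2, 3], [4]].
Insert 5: appended to row 1. P = [[1, 2, 3, 5], [4]].

So P = [[1, 2, 3, 5], [4]].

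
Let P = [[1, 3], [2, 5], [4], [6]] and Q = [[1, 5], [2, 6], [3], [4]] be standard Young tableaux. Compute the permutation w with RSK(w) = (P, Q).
6 4 2 1 5 3

Reverse RSK: for i = n, n-1, ..., 1, locate i in Q, remove the corresponding corner cell from P, and reverse-bump its entry up through P; the value ejected from row 1 is w(i).

So w = 6 4 2 1 5 3.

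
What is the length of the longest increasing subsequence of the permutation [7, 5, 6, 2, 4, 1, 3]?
2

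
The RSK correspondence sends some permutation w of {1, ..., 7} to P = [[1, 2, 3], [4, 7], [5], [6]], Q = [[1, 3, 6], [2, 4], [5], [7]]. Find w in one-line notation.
6 1 7 5 2 4 3

Reverse RSK: for i = n, n-1, ..., 1, locate i in Q, remove the corresponding corner cell from P, and reverse-bump its entry up through P; the value ejected from row 1 is w(i).

So w = 6 1 7 5 2 4 3.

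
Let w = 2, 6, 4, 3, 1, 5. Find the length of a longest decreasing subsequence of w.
4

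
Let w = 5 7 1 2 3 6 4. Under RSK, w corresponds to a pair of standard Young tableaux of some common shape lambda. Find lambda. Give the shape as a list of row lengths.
[4, 2, 1]

RSK row insertion gives P = [[1, 2, 3, 4], [5, 6], [7]], which has shape [4, 2, 1].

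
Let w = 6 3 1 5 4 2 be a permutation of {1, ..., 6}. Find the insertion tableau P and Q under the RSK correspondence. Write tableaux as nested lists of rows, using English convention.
Insert each entry of the permutation into P by Schensted row insertion, recording in Q the position of each new cell.

Insert 6: appended to row 1. P = [[6]].
Insert 3: 3 bumps 6 from row 1; 6 starts row 2. P = [[3], [6]].
Insert 1: 1 bumps 3 from row 1; 3 bumps 6 from row 2; 6 starts row 3. P = [[1], [3], [6]].
Insert 5: appended to row 1. P = [[1, 5], [3], [6]].
Insert 4: 4 bumps 5 from row 1; 5 appends to row 2. P = [[1, 4], [3, 5], [6]].
Insert 2: 2 bumps 4 from row 1; 4 bumps 5 from row 2; 5 bumps 6 from row 3; 6 starts row 4. P = [[1, 2], [3, 4], [5], [6]].

So P = [[1, 2], [3, 4], [5], [6]], Q = [[1, 4], [2, 5], [3], [6]].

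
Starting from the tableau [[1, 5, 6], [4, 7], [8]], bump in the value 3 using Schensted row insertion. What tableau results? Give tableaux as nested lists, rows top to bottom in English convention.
In row 1, 3 replaces 5 (the leftmost entry greater than 3); 5 is bumped to row 2. In row 2, 5 replaces 7 (the leftmost entry greater than 5); 7 is bumped to row 3. In row 3, 7 replaces 8 (the leftmost entry greater than 7); 8 is bumped to row 4. 8 starts a new row 4. The new tableau is [[1, 3, 6], [4, 5], [7], [8]].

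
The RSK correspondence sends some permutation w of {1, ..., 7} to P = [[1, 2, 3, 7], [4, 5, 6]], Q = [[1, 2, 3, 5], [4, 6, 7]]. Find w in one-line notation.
4 5 6 1 7 2 3

Reverse the RSK construction: for i from n down to 1, find the cell of Q containing i, remove the entry at that cell from P, and reverse-bump it up through P; the value ejected from row 1 is w(i).

Step i=7: Q has 7 at row 2, column 3; remove 6 from row 2 of P and reverse-bump: 6 enters row 1 and ejects 3. So w(7) = 3. P is now [[1, 2, 6, 7], [4, 5]].
Step i=6: Q has 6 at row 2, column 2; remove 5 from row 2 of P and reverse-bump: 5 enters row 1 and ejects 2. So w(6) = 2. P is now [[1, 5, 6, 7], [4]].
Step i=5: Q has 5 at row 1, column 4; remove that cell from P, ejecting 7. So w(5) = 7. P is now [[1, 5, 6], [4]].
Step i=4: Q has 4 at row 2, column 1; remove 4 from row 2 of P and reverse-bump: 4 enters row 1 and ejects 1. So w(4) = 1. P is now [[4, 5, 6]].
Step i=3: Q has 3 at row 1, column 3; remove that cell from P, ejecting 6. So w(3) = 6. P is now [[4, 5]].
Step i=2: Q has 2 at row 1, column 2; remove that cell from P, ejecting 5. So w(2) = 5. P is now [[4]].
Step i=1: Q has 1 at row 1, column 1; remove that cell from P, ejecting 4. So w(1) = 4. P is now [].

So w = 4 5 6 1 7 2 3.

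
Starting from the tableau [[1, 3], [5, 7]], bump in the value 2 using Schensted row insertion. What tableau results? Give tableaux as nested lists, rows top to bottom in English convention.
[[1, 2], [3, 7], [5]]

In row 1, 2 replaces 3 (the leftmost entry greater than 2); 3 is bumped to row 2. In row 2, 3 replaces 5 (the leftmost entry greater than 3); 5 is bumped to row 3. 5 starts a new row 3. The new tableau is [[1, 2], [3, 7], [5]].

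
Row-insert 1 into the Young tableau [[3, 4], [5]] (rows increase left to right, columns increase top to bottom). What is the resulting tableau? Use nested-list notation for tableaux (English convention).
[[1, 4], [3], [5]]

In row 1, 1 replaces 3 (the leftmost entry greater than 1); 3 is bumped to row 2. In row 2, 3 replaces 5 (the leftmost entry greater than 3); 5 is bumped to row 3. 5 starts a new row 3. The new tableau is [[1, 4], [3], [5]].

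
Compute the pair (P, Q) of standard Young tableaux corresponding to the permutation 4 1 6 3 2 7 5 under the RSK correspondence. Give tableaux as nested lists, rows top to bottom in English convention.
Insert each entry of the permutation into P by Schensted row insertion, recording in Q the position of each new cell.

After inserting 4: P = [[4]].
After inserting 1: P = [[1], [4]].
After inserting 6: P = [[1, 6], [4]].
After inserting 3: P = [[1, 3], [4, 6]].
After inserting 2: P = [[1, 2], [3, 6], [4]].
After inserting 7: P = [[1, 2, 7], [3, 6], [4]].
After inserting 5: P = [[1, 2, 5], [3, 6, 7], [4]].

So P = [[1, 2, 5], [3, 6, 7], [4]], Q = [[1, 3, 6], [2, 4, 7], [5]].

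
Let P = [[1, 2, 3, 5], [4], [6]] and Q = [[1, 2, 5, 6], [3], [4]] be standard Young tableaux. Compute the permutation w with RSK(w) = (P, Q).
Reverse the RSK construction: for i from n down to 1, find the cell of Q containing i, remove the entry at that cell from P, and reverse-bump it up through P; the value ejected from row 1 is w(i).

Step i=6: Q has 6 at row 1, column 4; remove that cell from P, ejecting 5. So w(6) = 5. P is now [[1, 2, 3], [4], [6]].
Step i=5: Q has 5 at row 1, column 3; remove that cell from P, ejecting 3. So w(5) = 3. P is now [[1, 2], [4], [6]].
Step i=4: Q has 4 at row 3, column 1; remove 6 from row 3 of P and reverse-bump: 6 enters row 2 and ejects 4; 4 enters row 1 and ejects 2. So w(4) = 2. P is now [[1, 4], [6]].
Step i=3: Q has 3 at row 2, column 1; remove 6 from row 2 of P and reverse-bump: 6 enters row 1 and ejects 4. So w(3) = 4. P is now [[1, 6]].
Step i=2: Q has 2 at row 1, column 2; remove that cell from P, ejecting 6. So w(2) = 6. P is now [[1]].
Step i=1: Q has 1 at row 1, column 1; remove that cell from P, ejecting 1. So w(1) = 1. P is now [].

So w = 1 6 4 2 3 5.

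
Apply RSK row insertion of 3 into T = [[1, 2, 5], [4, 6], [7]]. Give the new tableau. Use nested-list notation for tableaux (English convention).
In row 1, 3 replaces 5 (the leftmost entry greater than 3); 5 is bumped to row 2. In row 2, 5 replaces 6 (the leftmost entry greater than 5); 6 is bumped to row 3. In row 3, 6 replaces 7 (the leftmost entry greater than 6); 7 is bumped to row 4. 7 starts a new row 4. The new tableau is [[1, 2, 3], [4, 5], [6], [7]].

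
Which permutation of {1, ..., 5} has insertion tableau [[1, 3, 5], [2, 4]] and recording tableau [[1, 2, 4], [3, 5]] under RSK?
2 4 1 5 3

Reverse RSK: for i = n, n-1, ..., 1, locate i in Q, remove the corresponding corner cell from P, and reverse-bump its entry up through P; the value ejected from row 1 is w(i).

So w = 2 4 1 5 3.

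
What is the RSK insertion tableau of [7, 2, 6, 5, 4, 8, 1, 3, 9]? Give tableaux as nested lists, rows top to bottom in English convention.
P = [[1, 3, 8, 9], [2, 4], [5], [6], [7]]

Insert 7: appended to row 1. P = [[7]].
Insert 2: 2 bumps 7 from row 1; 7 starts row 2. P = [[2], [7]].
Insert 6: appended to row 1. P = [[2, 6], [7]].
Insert 5: 5 bumps 6 from row 1; 6 bumps 7 from row 2; 7 starts row 3. P = [[2, 5], [6], [7]].
Insert 4: 4 bumps 5 from row 1; 5 bumps 6 from row 2; 6 bumps 7 from row 3; 7 starts row 4. P = [[2, 4], [5], [6], [7]].
Insert 8: appended to row 1. P = [[2, 4, 8], [5], [6], [7]].
Insert 1: 1 bumps 2 from row 1; 2 bumps 5 from row 2; 5 bumps 6 from row 3; 6 bumps 7 from row 4; 7 starts row 5. P = [[1, 4, 8], [2], [5], [6], [7]].
Insert 3: 3 bumps 4 from row 1; 4 appends to row 2. P = [[1, 3, 8], [2, 4], [5], [6], [7]].
Insert 9: appended to row 1. P = [[1, 3, 8, 9], [2, 4], [5], [6], [7]].

So P = [[1, 3, 8, 9], [2, 4], [5], [6], [7]].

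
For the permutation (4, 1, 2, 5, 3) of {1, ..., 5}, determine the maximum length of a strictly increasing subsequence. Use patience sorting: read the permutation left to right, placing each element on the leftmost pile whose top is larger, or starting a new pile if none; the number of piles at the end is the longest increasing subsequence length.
4: new pile. tops = [4]
1: onto pile 1 (replacing 4). tops = [1]
2: new pile. tops = [1, 2]
5: new pile. tops = [1, 2, 5]
3: onto pile 3 (replacing 5). tops = [1, 2, 3]

3 piles, so the longest increasing subsequence has length 3.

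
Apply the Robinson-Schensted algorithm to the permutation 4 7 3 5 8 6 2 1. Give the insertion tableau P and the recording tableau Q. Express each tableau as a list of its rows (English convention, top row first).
P = [[1, 5, 6], [2, 7, 8], [3], [4]], Q = [[1, 2, 5], [3, 4, 6], [7], [8]]

Insert each entry of the permutation into P by Schensted row insertion, recording in Q the position of each new cell.

Insert 4: appended to row 1. P = [[4]].
Insert 7: appended to row 1. P = [[4, 7]].
Insert 3: 3 bumps 4 from row 1; 4 starts row 2. P = [[3, 7], [4]].
Insert 5: 5 bumps 7 from row 1; 7 appends to row 2. P = [[3, 5], [4, 7]].
Insert 8: appended to row 1. P = [[3, 5, 8], [4, 7]].
Insert 6: 6 bumps 8 from row 1; 8 appends to row 2. P = [[3, 5, 6], [4, 7, 8]].
Insert 2: 2 bumps 3 from row 1; 3 bumps 4 from row 2; 4 starts row 3. P = [[2, 5, 6], [3, 7, 8], [4]].
Insert 1: 1 bumps 2 from row 1; 2 bumps 3 from row 2; 3 bumps 4 from row 3; 4 starts row 4. P = [[1, 5, 6], [2, 7, 8], [3], [4]].

So P = [[1, 5, 6], [2, 7, 8], [3], [4]], Q = [[1, 2, 5], [3, 4, 6], [7], [8]].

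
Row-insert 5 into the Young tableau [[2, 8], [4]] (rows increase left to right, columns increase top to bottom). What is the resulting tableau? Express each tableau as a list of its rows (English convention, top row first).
[[2, 5], [4, 8]]

In row 1, 5 replaces 8 (the leftmost entry greater than 5); 8 is bumped to row 2. 8 is appended to row 2. The new tableau is [[2, 5], [4, 8]].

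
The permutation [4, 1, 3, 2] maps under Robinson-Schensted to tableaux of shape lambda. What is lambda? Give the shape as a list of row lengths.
[2, 1, 1]

Row-insert each entry into an empty tableau.

After inserting 4: P = [[4]].
After inserting 1: P = [[1], [4]].
After inserting 3: P = [[1, 3], [4]].
After inserting 2: P = [[1, 2], [3], [4]].

The final insertion tableau P = [[1, 2], [3], [4]] has shape [2, 1, 1].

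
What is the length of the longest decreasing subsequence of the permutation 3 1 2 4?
2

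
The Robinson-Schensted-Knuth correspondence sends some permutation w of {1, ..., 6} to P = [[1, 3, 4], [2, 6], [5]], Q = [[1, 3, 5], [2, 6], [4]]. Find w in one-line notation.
5 2 3 1 6 4

Reverse the RSK construction: for i from n down to 1, find the cell of Q containing i, remove the entry at that cell from P, and reverse-bump it up through P; the value ejected from row 1 is w(i).

Step i=6: Q has 6 at row 2, column 2; remove 6 from row 2 of P and reverse-bump: 6 enters row 1 and ejects 4. So w(6) = 4. P is now [[1, 3, 6], [2], [5]].
Step i=5: Q has 5 at row 1, column 3; remove that cell from P, ejecting 6. So w(5) = 6. P is now [[1, 3], [2], [5]].
Step i=4: Q has 4 at row 3, column 1; remove 5 from row 3 of P and reverse-bump: 5 enters row 2 and ejects 2; 2 enters row 1 and ejects 1. So w(4) = 1. P is now [[2, 3], [5]].
Step i=3: Q has 3 at row 1, column 2; remove that cell from P, ejecting 3. So w(3) = 3. P is now [[2], [5]].
Step i=2: Q has 2 at row 2, column 1; remove 5 from row 2 of P and reverse-bump: 5 enters row 1 and ejects 2. So w(2) = 2. P is now [[5]].
Step i=1: Q has 1 at row 1, column 1; remove that cell from P, ejecting 5. So w(1) = 5. P is now [].

So w = 5 2 3 1 6 4.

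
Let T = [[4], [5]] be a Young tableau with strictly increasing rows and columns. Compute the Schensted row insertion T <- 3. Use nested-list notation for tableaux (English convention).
In row 1, 3 replaces 4 (the leftmost entry greater than 3); 4 is bumped to row 2. In row 2, 4 replaces 5 (the leftmost entry greater than 4); 5 is bumped to row 3. 5 starts a new row 3. The new tableau is [[3], [4], [5]].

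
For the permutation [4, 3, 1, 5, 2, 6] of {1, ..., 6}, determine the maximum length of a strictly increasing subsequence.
3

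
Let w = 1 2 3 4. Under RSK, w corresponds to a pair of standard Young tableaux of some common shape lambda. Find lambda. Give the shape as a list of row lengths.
[4]

RSK row insertion gives P = [[1, 2, 3, 4]], which has shape [4].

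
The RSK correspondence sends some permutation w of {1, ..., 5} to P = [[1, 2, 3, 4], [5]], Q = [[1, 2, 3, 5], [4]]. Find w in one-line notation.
Reverse the RSK construction: for i from n down to 1, find the cell of Q containing i, remove the entry at that cell from P, and reverse-bump it up through P; the value ejected from row 1 is w(i).

Step i=5: Q has 5 at row 1, column 4; remove that cell from P, ejecting 4. So w(5) = 4. P is now [[1, 2, 3], [5]].
Step i=4: Q has 4 at row 2, column 1; remove 5 from row 2 of P and reverse-bump: 5 enters row 1 and ejects 3. So w(4) = 3. P is now [[1, 2, 5]].
Step i=3: Q has 3 at row 1, column 3; remove that cell from P, ejecting 5. So w(3) = 5. P is now [[1, 2]].
Step i=2: Q has 2 at row 1, column 2; remove that cell from P, ejecting 2. So w(2) = 2. P is now [[1]].
Step i=1: Q has 1 at row 1, column 1; remove that cell from P, ejecting 1. So w(1) = 1. P is now [].

So w = 1 2 5 3 4.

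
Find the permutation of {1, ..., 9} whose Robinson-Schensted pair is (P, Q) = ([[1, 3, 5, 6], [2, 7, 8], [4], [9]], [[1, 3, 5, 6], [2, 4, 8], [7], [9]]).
4 2 9 3 7 8 5 6 1

Reverse the RSK construction: for i from n down to 1, find the cell of Q containing i, remove the entry at that cell from P, and reverse-bump it up through P; the value ejected from row 1 is w(i).

Step i=9: Q has 9 at row 4, column 1; remove 9 from row 4 of P and reverse-bump: 9 enters row 3 and ejects 4; 4 enters row 2 and ejects 2; 2 enters row 1 and ejects 1. So w(9) = 1. P is now [[2, 3, 5, 6], [4, 7, 8], [9]].
Step i=8: Q has 8 at row 2, column 3; remove 8 from row 2 of P and reverse-bump: 8 enters row 1 and ejects 6. So w(8) = 6. P is now [[2, 3, 5, 8], [4, 7], [9]].
Step i=7: Q has 7 at row 3, column 1; remove 9 from row 3 of P and reverse-bump: 9 enters row 2 and ejects 7; 7 enters row 1 and ejects 5. So w(7) = 5. P is now [[2, 3, 7, 8], [4, 9]].
Step i=6: Q has 6 at row 1, column 4; remove that cell from P, ejecting 8. So w(6) = 8. P is now [[2, 3, 7], [4, 9]].
Step i=5: Q has 5 at row 1, column 3; remove that cell from P, ejecting 7. So w(5) = 7. P is now [[2, 3], [4, 9]].
Step i=4: Q has 4 at row 2, column 2; remove 9 from row 2 of P and reverse-bump: 9 enters row 1 and ejects 3. So w(4) = 3. P is now [[2, 9], [4]].
Step i=3: Q has 3 at row 1, column 2; remove that cell from P, ejecting 9. So w(3) = 9. P is now [[2], [4]].
Step i=2: Q has 2 at row 2, column 1; remove 4 from row 2 of P and reverse-bump: 4 enters row 1 and ejects 2. So w(2) = 2. P is now [[4]].
Step i=1: Q has 1 at row 1, column 1; remove that cell from P, ejecting 4. So w(1) = 4. P is now [].

So w = 4 2 9 3 7 8 5 6 1.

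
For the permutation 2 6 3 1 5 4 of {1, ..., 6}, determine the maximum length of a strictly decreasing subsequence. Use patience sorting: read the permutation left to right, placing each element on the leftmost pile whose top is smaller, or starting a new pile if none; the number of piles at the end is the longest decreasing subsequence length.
2: new pile. tops = [2]
6: onto pile 1 (replacing 2). tops = [6]
3: new pile. tops = [6, 3]
1: new pile. tops = [6, 3, 1]
5: onto pile 2 (replacing 3). tops = [6, 5, 1]
4: onto pile 3 (replacing 1). tops = [6, 5, 4]

3 piles, so the longest decreasing subsequence has length 3.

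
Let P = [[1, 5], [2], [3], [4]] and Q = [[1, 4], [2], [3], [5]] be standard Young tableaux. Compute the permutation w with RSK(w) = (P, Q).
4 3 2 5 1

Reverse the RSK construction: for i from n down to 1, find the cell of Q containing i, remove the entry at that cell from P, and reverse-bump it up through P; the value ejected from row 1 is w(i).

Step i=5: Q has 5 at row 4, column 1; remove 4 from row 4 of P and reverse-bump: 4 enters row 3 and ejects 3; 3 enters row 2 and ejects 2; 2 enters row 1 and ejects 1. So w(5) = 1. P is now [[2, 5], [3], [4]].
Step i=4: Q has 4 at row 1, column 2; remove that cell from P, ejecting 5. So w(4) = 5. P is now [[2], [3], [4]].
Step i=3: Q has 3 at row 3, column 1; remove 4 from row 3 of P and reverse-bump: 4 enters row 2 and ejects 3; 3 enters row 1 and ejects 2. So w(3) = 2. P is now [[3], [4]].
Step i=2: Q has 2 at row 2, column 1; remove 4 from row 2 of P and reverse-bump: 4 enters row 1 and ejects 3. So w(2) = 3. P is now [[4]].
Step i=1: Q has 1 at row 1, column 1; remove that cell from P, ejecting 4. So w(1) = 4. P is now [].

So w = 4 3 2 5 1.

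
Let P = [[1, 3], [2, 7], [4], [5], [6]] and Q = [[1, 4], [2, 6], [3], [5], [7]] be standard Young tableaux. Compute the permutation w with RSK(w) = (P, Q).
Reverse RSK: for i = n, n-1, ..., 1, locate i in Q, remove the corresponding corner cell from P, and reverse-bump its entry up through P; the value ejected from row 1 is w(i).

So w = 6 5 4 7 2 3 1.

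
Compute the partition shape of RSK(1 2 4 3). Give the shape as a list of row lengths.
[3, 1]

Row-insert each entry into an empty tableau.

After inserting 1: P = [[1]].
After inserting 2: P = [[1, 2]].
After inserting 4: P = [[1, 2, 4]].
After inserting 3: P = [[1, 2, 3], [4]].

The final insertion tableau P = [[1, 2, 3], [4]] has shape [3, 1].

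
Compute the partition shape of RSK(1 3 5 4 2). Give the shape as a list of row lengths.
[3, 1, 1]

Row-insert each entry into an empty tableau.

After inserting 1: P = [[1]].
After inserting 3: P = [[1, 3]].
After inserting 5: P = [[1, 3, 5]].
After inserting 4: P = [[1, 3, 4], [5]].
After inserting 2: P = [[1, 2, 4], [3], [5]].

The final insertion tableau P = [[1, 2, 4], [3], [5]] has shape [3, 1, 1].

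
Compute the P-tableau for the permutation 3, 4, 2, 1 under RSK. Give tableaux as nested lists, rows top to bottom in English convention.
After inserting 3: P = [[3]].
After inserting 4: P = [[3, 4]].
After inserting 2: P = [[2, 4], [3]].
After inserting 1: P = [[1, 4], [2], [3]].

So P = [[1, 4], [2], [3]].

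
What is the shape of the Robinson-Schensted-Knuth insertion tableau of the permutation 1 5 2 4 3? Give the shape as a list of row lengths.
[3, 1, 1]

Row-insert each entry into an empty tableau.

After inserting 1: P = [[1]].
After inserting 5: P = [[1, 5]].
After inserting 2: P = [[1, 2], [5]].
After inserting 4: P = [[1, 2, 4], [5]].
After inserting 3: P = [[1, 2, 3], [4], [5]].

The final insertion tableau P = [[1, 2, 3], [4], [5]] has shape [3, 1, 1].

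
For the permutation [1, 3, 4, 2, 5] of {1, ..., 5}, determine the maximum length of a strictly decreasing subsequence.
2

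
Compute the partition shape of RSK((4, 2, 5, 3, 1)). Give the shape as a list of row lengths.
[2, 2, 1]

Row-insert each entry into an empty tableau.

After inserting 4: P = [[4]].
After inserting 2: P = [[2], [4]].
After inserting 5: P = [[2, 5], [4]].
After inserting 3: P = [[2, 3], [4, 5]].
After inserting 1: P = [[1, 3], [2, 5], [4]].

The final insertion tableau P = [[1, 3], [2, 5], [4]] has shape [2, 2, 1].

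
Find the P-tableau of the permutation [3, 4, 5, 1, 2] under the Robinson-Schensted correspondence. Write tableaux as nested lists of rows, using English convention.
Insert 3: appended to row 1. P = [[3]].
Insert 4: appended to row 1. P = [[3, 4]].
Insert 5: appended to row 1. P = [[3, 4, 5]].
Insert 1: 1 bumps 3 from row 1; 3 starts row 2. P = [[1, 4, 5], [3]].
Insert 2: 2 bumps 4 from row 1; 4 appends to row 2. P = [[1, 2, 5], [3, 4]].

So P = [[1, 2, 5], [3, 4]].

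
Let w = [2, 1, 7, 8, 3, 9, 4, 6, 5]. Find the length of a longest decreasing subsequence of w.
3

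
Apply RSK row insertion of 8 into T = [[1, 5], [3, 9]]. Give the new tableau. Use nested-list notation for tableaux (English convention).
8 is larger than every entry of row 1, so it is appended to row 1. The new tableau is [[1, 5, 8], [3, 9]].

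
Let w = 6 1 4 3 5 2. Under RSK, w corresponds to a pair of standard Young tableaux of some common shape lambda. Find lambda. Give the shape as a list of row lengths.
RSK row insertion gives P = [[1, 2, 5], [3], [4], [6]], which has shape [3, 1, 1, 1].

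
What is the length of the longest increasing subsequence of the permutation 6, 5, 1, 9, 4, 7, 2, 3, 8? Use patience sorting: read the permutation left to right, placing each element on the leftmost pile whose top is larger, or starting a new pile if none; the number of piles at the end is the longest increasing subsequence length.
6: new pile. tops = [6]
5: onto pile 1 (replacing 6). tops = [5]
1: onto pile 1 (replacing 5). tops = [1]
9: new pile. tops = [1, 9]
4: onto pile 2 (replacing 9). tops = [1, 4]
7: new pile. tops = [1, 4, 7]
2: onto pile 2 (replacing 4). tops = [1, 2, 7]
3: onto pile 3 (replacing 7). tops = [1, 2, 3]
8: new pile. tops = [1, 2, 3, 8]

4 piles, so the longest increasing subsequence has length 4.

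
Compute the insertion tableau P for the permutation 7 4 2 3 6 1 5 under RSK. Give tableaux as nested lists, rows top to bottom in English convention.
After inserting 7: P = [[7]].
After inserting 4: P = [[4], [7]].
After inserting 2: P = [[2], [4], [7]].
After inserting 3: P = [[2, 3], [4], [7]].
After inserting 6: P = [[2, 3, 6], [4], [7]].
After inserting 1: P = [[1, 3, 6], [2], [4], [7]].
After inserting 5: P = [[1, 3, 5], [2, 6], [4], [7]].

So P = [[1, 3, 5], [2, 6], [4], [7]].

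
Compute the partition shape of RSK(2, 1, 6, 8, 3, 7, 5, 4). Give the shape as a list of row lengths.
[3, 3, 1, 1]

RSK row insertion gives P = [[1, 3, 4], [2, 5, 7], [6], [8]], which has shape [3, 3, 1, 1].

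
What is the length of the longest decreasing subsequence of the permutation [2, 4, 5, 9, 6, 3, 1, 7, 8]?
4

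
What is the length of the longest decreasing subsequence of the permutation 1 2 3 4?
1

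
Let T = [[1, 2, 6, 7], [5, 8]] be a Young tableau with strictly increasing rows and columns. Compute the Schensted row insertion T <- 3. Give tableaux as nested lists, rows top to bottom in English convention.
[[1, 2, 3, 7], [5, 6], [8]]

In row 1, 3 replaces 6 (the leftmost entry greater than 3); 6 is bumped to row 2. In row 2, 6 replaces 8 (the leftmost entry greater than 6); 8 is bumped to row 3. 8 starts a new row 3. The new tableau is [[1, 2, 3, 7], [5, 6], [8]].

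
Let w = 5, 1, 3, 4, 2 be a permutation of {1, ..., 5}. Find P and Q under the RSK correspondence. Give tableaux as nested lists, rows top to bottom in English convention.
Insert each entry of the permutation into P by Schensted row insertion, recording in Q the position of each new cell.

Insert 5: appended to row 1. P = [[5]], Q = [[1]].
Insert 1: 1 bumps 5 from row 1; 5 starts row 2. P = [[1], [5]], Q = [[1], [2]].
Insert 3: appended to row 1. P = [[1, 3], [5]], Q = [[1, 3], [2]].
Insert 4: appended to row 1. P = [[1, 3, 4], [5]], Q = [[1, 3, 4], [2]].
Insert 2: 2 bumps 3 from row 1; 3 bumps 5 from row 2; 5 starts row 3. P = [[1, 2, 4], [3], [5]], Q = [[1, 3, 4], [2], [5]].

So P = [[1, 2, 4], [3], [5]], Q = [[1, 3, 4], [2], [5]].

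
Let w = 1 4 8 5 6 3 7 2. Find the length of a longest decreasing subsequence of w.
4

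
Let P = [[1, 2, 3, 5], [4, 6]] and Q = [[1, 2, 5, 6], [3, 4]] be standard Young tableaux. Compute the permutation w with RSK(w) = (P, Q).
4 6 1 2 3 5

Reverse the RSK construction: for i from n down to 1, find the cell of Q containing i, remove the entry at that cell from P, and reverse-bump it up through P; the value ejected from row 1 is w(i).

Step i=6: Q has 6 at row 1, column 4; remove that cell from P, ejecting 5. So w(6) = 5. P is now [[1, 2, 3], [4, 6]].
Step i=5: Q has 5 at row 1, column 3; remove that cell from P, ejecting 3. So w(5) = 3. P is now [[1, 2], [4, 6]].
Step i=4: Q has 4 at row 2, column 2; remove 6 from row 2 of P and reverse-bump: 6 enters row 1 and ejects 2. So w(4) = 2. P is now [[1, 6], [4]].
Step i=3: Q has 3 at row 2, column 1; remove 4 from row 2 of P and reverse-bump: 4 enters row 1 and ejects 1. So w(3) = 1. P is now [[4, 6]].
Step i=2: Q has 2 at row 1, column 2; remove that cell from P, ejecting 6. So w(2) = 6. P is now [[4]].
Step i=1: Q has 1 at row 1, column 1; remove that cell from P, ejecting 4. So w(1) = 4. P is now [].

So w = 4 6 1 2 3 5.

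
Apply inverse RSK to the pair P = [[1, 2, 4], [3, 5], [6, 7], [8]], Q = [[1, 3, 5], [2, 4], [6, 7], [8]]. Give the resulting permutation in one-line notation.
Reverse the RSK construction: for i from n down to 1, find the cell of Q containing i, remove the entry at that cell from P, and reverse-bump it up through P; the value ejected from row 1 is w(i).

Step i=8: Q has 8 at row 4, column 1; remove 8 from row 4 of P and reverse-bump: 8 enters row 3 and ejects 7; 7 enters row 2 and ejects 5; 5 enters row 1 and ejects 4. So w(8) = 4. P is now [[1, 2, 5], [3, 7], [6, 8]].
Step i=7: Q has 7 at row 3, column 2; remove 8 from row 3 of P and reverse-bump: 8 enters row 2 and ejects 7; 7 enters row 1 and ejects 5. So w(7) = 5. P is now [[1, 2, 7], [3, 8], [6]].
Step i=6: Q has 6 at row 3, column 1; remove 6 from row 3 of P and reverse-bump: 6 enters row 2 and ejects 3; 3 enters row 1 and ejects 2. So w(6) = 2. P is now [[1, 3, 7], [6, 8]].
Step i=5: Q has 5 at row 1, column 3; remove that cell from P, ejecting 7. So w(5) = 7. P is now [[1, 3], [6, 8]].
Step i=4: Q has 4 at row 2, column 2; remove 8 from row 2 of P and reverse-bump: 8 enters row 1 and ejects 3. So w(4) = 3. P is now [[1, 8], [6]].
Step i=3: Q has 3 at row 1, column 2; remove that cell from P, ejecting 8. So w(3) = 8. P is now [[1], [6]].
Step i=2: Q has 2 at row 2, column 1; remove 6 from row 2 of P and reverse-bump: 6 enters row 1 and ejects 1. So w(2) = 1. P is now [[6]].
Step i=1: Q has 1 at row 1, column 1; remove that cell from P, ejecting 6. So w(1) = 6. P is now [].

So w = 6 1 8 3 7 2 5 4.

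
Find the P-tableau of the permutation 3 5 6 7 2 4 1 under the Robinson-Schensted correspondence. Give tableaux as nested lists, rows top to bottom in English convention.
After inserting 3: P = [[3]].
After inserting 5: P = [[3, 5]].
After inserting 6: P = [[3, 5, 6]].
After inserting 7: P = [[3, 5, 6, 7]].
After inserting 2: P = [[2, 5, 6, 7], [3]].
After inserting 4: P = [[2, 4, 6, 7], [3, 5]].
After inserting 1: P = [[1, 4, 6, 7], [2, 5], [3]].

So P = [[1, 4, 6, 7], [2, 5], [3]].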